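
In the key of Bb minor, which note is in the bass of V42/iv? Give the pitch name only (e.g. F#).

Ab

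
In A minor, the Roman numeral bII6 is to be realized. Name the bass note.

D

bII in A minor has root Bb; the chord is Bb-D-F.
The figure 6 means first inversion — the third is in the bass.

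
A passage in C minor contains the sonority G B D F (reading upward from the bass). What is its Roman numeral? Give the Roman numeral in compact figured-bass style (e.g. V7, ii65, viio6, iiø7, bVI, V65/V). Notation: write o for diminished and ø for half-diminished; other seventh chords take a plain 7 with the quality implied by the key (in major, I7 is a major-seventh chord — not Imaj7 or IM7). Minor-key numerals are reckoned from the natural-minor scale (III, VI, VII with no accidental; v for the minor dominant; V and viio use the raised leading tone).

The pitches G-B-D-F form a dominant seventh chord rooted on G.
G is scale degree 5 in C minor, and a dominant seventh chord on that degree is written V7.

V7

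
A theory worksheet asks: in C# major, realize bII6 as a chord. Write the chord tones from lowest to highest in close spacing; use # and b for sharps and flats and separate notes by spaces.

F# A D

bII6 is the Neapolitan sixth — a major triad on the lowered second degree, here in its customary first inversion. In C# major that root is D.
So the chord is D-F#-A.
With the 6 figure the chord is in first inversion; from the bass F# upward in close position it reads F#-A-D.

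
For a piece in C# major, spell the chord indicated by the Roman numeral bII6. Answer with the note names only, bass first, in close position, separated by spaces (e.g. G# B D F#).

F# A D

bII6 is the Neapolitan sixth — a major triad on the lowered second degree, here in its customary first inversion. In C# major that root is D.
So the chord is D-F#-A.
With the 6 figure the chord is in first inversion; from the bass F# upward in close position it reads F#-A-D.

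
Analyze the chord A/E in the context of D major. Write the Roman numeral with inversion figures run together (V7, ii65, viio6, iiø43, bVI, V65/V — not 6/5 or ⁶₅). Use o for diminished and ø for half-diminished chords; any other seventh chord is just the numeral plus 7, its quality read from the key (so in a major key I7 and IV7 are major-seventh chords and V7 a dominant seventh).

V64

Stacked in thirds the chord is A-C#-E: a major triad on A.
In D major, A is the dominant; the diatonic major triad there is V.
With E in the bass the chord is in second inversion, so the figured bass is 64.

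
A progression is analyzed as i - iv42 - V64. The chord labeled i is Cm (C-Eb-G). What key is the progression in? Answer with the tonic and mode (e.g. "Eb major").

C minor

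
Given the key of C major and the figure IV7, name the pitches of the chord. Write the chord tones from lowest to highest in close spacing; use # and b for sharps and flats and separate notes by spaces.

F A C E

The numeral's case and figure indicate a major seventh chord. In C major its root, the subdominant, is F.
That chord is spelled F-A-C-E.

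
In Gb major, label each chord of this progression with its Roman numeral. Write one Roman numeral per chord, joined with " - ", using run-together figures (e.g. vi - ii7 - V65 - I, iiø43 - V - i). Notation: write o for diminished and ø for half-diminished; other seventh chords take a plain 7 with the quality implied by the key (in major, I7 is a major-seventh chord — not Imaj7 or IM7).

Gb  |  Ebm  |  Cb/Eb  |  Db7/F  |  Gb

I - vi - IV6 - V65 - I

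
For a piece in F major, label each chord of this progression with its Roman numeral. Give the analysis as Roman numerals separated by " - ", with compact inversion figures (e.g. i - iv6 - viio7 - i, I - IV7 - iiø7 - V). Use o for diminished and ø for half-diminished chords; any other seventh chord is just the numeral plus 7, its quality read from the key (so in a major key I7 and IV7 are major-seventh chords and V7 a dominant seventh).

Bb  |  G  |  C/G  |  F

IV - V/V - V64 - I

Bb: root Bb is the subdominant; major triad there is IV.
G is the secondary dominant of V (major triad on G): V/V.
C/G has root C, degree 5 in F major, so V64.
F has root F, degree 1 in F major, so I.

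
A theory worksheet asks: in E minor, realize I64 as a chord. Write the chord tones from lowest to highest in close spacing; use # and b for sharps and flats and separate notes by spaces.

I64 is the major tonic (Picardy third), borrowed from the parallel major. In E minor that root is E.
So the chord is E-G#-B.
The figured bass 64 indicates second inversion, placing the fifth (B) in the bass: B-E-G#.

B E G#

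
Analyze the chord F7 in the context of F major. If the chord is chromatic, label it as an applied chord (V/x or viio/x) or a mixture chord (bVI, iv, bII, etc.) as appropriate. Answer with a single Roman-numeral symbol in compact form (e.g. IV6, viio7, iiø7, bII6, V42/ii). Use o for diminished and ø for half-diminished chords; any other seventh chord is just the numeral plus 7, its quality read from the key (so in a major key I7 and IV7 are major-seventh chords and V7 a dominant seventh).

V7/IV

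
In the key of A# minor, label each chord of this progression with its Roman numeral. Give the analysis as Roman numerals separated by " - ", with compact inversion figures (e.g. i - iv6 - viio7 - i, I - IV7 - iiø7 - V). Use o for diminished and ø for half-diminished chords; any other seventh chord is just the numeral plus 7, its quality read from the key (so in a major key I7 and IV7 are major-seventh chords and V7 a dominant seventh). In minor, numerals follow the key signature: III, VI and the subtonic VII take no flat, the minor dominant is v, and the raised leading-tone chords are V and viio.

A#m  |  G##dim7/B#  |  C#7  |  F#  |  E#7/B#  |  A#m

i - viio65 - V7/VI - VI - V43 - i

A#m: minor triad on A# = scale degree 1 → i.
G##dim7/B#: root G## is the leading tone; fully diminished seventh chord there is viio65.
C#7: chromatic; C# is V of VI, so V7/VI.
F#: root F# is the submediant; major triad there is VI.
E#7/B# has root E#, degree 5 in A# minor, so V43.
A#m: minor triad on A# = scale degree 1 → i.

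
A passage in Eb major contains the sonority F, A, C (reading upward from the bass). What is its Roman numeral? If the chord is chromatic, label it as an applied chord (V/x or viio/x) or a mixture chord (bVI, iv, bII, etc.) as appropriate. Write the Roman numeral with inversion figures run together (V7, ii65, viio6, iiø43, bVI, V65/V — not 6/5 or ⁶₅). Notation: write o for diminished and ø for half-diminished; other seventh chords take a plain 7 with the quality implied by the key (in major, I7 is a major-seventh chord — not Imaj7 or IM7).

V/V

The pitches F-A-C form a major triad rooted on F.
F is not a diatonic chord root with this quality in Eb major, but it lies a perfect fifth above Bb (V), so the chord functions as an applied dominant of V.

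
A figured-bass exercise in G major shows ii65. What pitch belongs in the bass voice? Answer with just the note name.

C

ii in G major has root A; the chord is A-C-E-G.
The figure 65 means first inversion — the third is in the bass.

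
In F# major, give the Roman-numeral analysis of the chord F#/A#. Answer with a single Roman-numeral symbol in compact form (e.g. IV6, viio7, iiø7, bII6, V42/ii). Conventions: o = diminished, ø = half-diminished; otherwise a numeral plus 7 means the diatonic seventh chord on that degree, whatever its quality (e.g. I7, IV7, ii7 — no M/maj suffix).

The pitches F#-A#-C# form a major triad rooted on F#.
In F# major, F# is the tonic; the diatonic major triad there is I.
With A# in the bass the chord is in first inversion, so the figured bass is 6.

I6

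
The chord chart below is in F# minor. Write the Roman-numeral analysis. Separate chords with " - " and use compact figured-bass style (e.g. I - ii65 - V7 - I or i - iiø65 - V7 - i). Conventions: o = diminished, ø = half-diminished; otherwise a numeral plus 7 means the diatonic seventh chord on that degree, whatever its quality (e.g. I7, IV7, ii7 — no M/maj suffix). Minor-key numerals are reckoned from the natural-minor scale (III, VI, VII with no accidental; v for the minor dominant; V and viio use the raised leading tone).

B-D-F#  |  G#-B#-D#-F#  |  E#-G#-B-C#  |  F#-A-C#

iv - V7/V - V65 - i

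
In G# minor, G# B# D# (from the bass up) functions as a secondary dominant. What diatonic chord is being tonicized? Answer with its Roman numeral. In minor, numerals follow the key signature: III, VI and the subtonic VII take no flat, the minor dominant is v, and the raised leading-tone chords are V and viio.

iv

The chord is a major triad on G#.
A dominant resolves down a perfect fifth: G# → C#. In G# minor, C# is scale degree 4, i.e. iv.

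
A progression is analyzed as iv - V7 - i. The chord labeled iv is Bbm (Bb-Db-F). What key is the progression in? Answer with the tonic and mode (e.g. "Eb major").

iv is given as Bb-Db-F — a minor triad with root Bb.
If Bb is scale degree 4 and the mode makes that degree carry a minor triad, the tonic is F and the mode is minor.

F minor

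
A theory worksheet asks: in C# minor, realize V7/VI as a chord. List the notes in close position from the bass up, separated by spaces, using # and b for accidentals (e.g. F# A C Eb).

The slash means an applied dominant: we want the dominant of VI. In C# minor, VI is A major, and its dominant is built on E.
Building a dominant seventh chord on E gives E-G#-B-D.

E G# B D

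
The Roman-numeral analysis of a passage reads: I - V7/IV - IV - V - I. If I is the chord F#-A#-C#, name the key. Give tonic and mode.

F# major

The chord F# is a major triad rooted on F#; its label is I.
If F# is scale degree 1 and the mode makes that degree carry a major triad, the tonic is F# and the mode is major.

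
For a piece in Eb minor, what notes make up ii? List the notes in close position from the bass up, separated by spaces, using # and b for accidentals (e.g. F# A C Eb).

ii is the minor supertonic, borrowed from the parallel major (the Dorian ii). In Eb minor that root is F.
So the chord is F-Ab-C.

F Ab C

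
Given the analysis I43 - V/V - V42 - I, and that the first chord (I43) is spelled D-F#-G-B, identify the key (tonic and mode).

G major

I43 is given as D-F#-G-B — a major seventh chord with root G.
If G is scale degree 1 and the mode makes that degree carry a major seventh chord, the tonic is G and the mode is major.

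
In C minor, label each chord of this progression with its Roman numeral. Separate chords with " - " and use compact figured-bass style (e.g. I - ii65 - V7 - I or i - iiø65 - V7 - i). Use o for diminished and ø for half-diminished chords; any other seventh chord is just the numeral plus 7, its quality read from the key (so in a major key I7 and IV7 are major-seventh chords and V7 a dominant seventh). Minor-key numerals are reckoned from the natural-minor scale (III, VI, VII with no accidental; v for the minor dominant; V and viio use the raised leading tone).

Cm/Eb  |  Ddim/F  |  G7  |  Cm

i6 - iio6 - V7 - i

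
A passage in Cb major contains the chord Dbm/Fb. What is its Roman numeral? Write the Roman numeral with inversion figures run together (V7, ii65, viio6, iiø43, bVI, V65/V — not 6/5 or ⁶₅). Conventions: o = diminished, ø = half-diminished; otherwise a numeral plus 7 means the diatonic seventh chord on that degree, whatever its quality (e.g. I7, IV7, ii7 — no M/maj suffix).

ii6

Stacked in thirds the chord is Db-Fb-Ab: a minor triad on Db.
Db is scale degree 2 in Cb major, and a minor triad on that degree is written ii.
With Fb in the bass the chord is in first inversion, so the figured bass is 6.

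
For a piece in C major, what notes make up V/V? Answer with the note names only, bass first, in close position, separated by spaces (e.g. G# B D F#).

The slash means an applied dominant: we want the dominant of V. In C major, V is G major, and its dominant is built on D.
Building a major triad on D gives D-F#-A.

D F# A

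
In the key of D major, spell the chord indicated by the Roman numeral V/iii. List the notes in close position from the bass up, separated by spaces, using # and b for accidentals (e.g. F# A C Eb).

The slash means an applied dominant: we want the dominant of iii. In D major, iii is F# minor, and its dominant is built on C#.
Building a major triad on C# gives C#-E#-G#.

C# E# G#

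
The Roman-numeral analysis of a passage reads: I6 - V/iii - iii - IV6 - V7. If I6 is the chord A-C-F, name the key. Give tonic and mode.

The chord F/A is a major triad rooted on F; its label is I6.
If F is scale degree 1 and the mode makes that degree carry a major triad, the tonic is F and the mode is major.

F major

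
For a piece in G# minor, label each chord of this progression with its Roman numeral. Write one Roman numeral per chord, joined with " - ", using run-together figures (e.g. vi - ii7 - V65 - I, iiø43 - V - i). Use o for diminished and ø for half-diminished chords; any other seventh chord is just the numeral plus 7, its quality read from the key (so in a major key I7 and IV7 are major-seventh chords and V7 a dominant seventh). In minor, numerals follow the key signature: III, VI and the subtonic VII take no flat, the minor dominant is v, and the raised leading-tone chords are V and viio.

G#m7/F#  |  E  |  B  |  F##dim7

i42 - VI - III - viio7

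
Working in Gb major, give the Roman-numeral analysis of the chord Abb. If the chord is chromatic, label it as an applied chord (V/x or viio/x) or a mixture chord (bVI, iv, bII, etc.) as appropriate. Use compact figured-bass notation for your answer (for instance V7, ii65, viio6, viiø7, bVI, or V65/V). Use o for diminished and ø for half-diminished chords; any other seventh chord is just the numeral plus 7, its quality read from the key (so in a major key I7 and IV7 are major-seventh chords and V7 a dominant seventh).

bII

The pitches Abb-Cb-Ebb form a major triad rooted on Abb.
Abb is the lowered second degree of Gb major (diatonic 2 would be Ab). This is the Neapolitan chord — a major triad on the lowered second degree.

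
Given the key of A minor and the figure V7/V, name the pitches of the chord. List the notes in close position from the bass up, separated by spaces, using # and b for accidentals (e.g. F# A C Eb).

The slash means an applied dominant: we want the dominant of V. In A minor, V is E major, and its dominant is built on B.
Building a dominant seventh chord on B gives B-D#-F#-A.

B D# F# A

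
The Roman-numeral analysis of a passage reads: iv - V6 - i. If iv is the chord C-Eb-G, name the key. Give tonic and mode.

G minor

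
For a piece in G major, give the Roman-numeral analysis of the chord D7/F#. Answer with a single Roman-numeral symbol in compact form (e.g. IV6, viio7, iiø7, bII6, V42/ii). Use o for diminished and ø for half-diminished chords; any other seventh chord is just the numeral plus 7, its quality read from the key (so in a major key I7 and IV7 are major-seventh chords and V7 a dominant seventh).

The pitches D-F#-A-C form a dominant seventh chord rooted on D.
D is scale degree 5 in G major, and a dominant seventh chord on that degree is written V7.
With F# in the bass the chord is in first inversion, so the figured bass is 65.

V65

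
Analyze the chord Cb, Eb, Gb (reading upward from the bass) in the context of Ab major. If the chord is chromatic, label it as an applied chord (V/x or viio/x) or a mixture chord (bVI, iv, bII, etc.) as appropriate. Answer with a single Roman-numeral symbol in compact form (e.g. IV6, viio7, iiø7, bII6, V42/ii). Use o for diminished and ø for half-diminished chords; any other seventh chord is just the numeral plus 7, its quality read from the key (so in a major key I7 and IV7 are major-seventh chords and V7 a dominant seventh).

bIII

The pitches Cb-Eb-Gb form a major triad rooted on Cb.
Cb is the lowered third degree of Ab major (diatonic 3 would be C). This is a major triad on the lowered third degree, borrowed from the parallel minor.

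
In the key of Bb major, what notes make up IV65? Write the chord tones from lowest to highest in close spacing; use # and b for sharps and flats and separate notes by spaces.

In Bb major, scale degree 4 is Eb, and the diatonic chord built there is a major seventh chord.
That chord is spelled Eb-G-Bb-D.
The figured bass 65 indicates first inversion, placing the third (G) in the bass: G-Bb-D-Eb.

G Bb D Eb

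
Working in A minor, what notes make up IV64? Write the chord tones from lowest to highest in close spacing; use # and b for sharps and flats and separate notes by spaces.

IV64 is the major subdominant, borrowed from the parallel major. In A minor that root is D.
So the chord is D-F#-A, a major triad.
With the 64 figure the chord is in second inversion; from the bass A upward in close position it reads A-D-F#.

A D F#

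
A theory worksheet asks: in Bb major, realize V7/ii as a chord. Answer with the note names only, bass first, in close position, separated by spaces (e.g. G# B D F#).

V7/ii is a secondary dominant — the dominant seventh of ii. ii in Bb major is C, so the applied chord's root is G, a perfect fifth above.
Building a dominant seventh chord on G gives G-B-D-F.

G B D F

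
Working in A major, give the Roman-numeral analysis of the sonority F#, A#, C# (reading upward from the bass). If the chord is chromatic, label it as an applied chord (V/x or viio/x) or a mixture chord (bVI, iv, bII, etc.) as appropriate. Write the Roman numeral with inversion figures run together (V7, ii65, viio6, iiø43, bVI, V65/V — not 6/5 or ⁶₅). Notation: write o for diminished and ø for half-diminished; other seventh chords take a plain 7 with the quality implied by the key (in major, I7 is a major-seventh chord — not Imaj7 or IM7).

The pitches F#-A#-C# form a major triad rooted on F#.
F# is not a diatonic chord root with this quality in A major, but it lies a perfect fifth above B (ii), so the chord functions as an applied dominant of ii.

V/ii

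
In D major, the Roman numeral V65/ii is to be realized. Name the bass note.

The applied chord V65/ii is rooted on B: B-D#-F#-A.
The figure 65 means first inversion — the third is in the bass.

D#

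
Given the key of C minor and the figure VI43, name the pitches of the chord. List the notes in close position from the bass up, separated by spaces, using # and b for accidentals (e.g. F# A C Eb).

Eb G Ab C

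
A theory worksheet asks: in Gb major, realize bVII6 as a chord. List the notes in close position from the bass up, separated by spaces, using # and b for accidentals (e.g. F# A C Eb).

Ab Cb Fb

Scale degree 7 in Gb major is F; lowering it a half step gives Fb. bVII6 is a major triad on the lowered seventh degree (the subtonic), borrowed from the parallel minor.
So the chord is Fb-Ab-Cb, a major triad.
With the 6 figure the chord is in first inversion; from the bass Ab upward in close position it reads Ab-Cb-Fb.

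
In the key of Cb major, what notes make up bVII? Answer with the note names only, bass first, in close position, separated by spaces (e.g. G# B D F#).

Scale degree 7 in Cb major is Bb; lowering it a half step gives Bbb. bVII is a major triad on the lowered seventh degree (the subtonic), borrowed from the parallel minor.
So the chord is Bbb-Db-Fb, a major triad.

Bbb Db Fb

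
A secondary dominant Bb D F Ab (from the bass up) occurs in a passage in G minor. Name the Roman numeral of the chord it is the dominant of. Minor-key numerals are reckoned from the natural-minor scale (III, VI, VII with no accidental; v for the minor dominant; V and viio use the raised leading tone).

VI

The chord is a dominant seventh chord on Bb.
A dominant resolves down a perfect fifth: Bb → Eb. In G minor, Eb is scale degree 6, i.e. VI.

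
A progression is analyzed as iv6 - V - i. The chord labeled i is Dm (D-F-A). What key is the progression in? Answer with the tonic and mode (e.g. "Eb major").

The anchor chord is a minor triad on D, labeled i.
If D is scale degree 1 and the mode makes that degree carry a minor triad, the tonic is D and the mode is minor.

D minor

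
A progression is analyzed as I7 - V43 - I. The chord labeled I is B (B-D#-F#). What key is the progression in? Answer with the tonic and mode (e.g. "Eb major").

B major

I is given as B-D#-F# — a major triad with root B.
If B is scale degree 1 and the mode makes that degree carry a major triad, the tonic is B and the mode is major.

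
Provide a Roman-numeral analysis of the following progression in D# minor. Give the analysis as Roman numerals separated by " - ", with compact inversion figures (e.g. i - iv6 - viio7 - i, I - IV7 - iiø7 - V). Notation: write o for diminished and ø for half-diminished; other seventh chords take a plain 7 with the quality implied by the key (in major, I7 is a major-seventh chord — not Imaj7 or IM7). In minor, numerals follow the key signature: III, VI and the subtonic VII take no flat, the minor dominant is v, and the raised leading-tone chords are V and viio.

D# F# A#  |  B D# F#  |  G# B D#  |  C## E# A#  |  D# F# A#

D#-F#-A#: root D# is the tonic; minor triad there is i.
B-D#-F# has root B, degree 6 in D# minor, so VI.
G#-B-D#: root G# is the subdominant; minor triad there is iv.
C##-E#-A#: root A# is the dominant; major triad there is V6.
D#-F#-A#: minor triad on D# = scale degree 1 → i.

i - VI - iv - V6 - i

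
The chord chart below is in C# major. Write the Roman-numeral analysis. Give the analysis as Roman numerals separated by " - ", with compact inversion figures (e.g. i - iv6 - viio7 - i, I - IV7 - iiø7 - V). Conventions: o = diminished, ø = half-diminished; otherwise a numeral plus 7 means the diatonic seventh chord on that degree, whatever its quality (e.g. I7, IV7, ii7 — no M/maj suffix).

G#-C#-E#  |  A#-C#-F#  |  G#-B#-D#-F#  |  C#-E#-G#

I64 - IV6 - V7 - I

G#-C#-E#: major triad on C# = scale degree 1 → I64.
A#-C#-F# has root F#, degree 4 in C# major, so IV6.
G#-B#-D#-F# has root G#, degree 5 in C# major, so V7.
C#-E#-G#: root C# is the tonic; major triad there is I.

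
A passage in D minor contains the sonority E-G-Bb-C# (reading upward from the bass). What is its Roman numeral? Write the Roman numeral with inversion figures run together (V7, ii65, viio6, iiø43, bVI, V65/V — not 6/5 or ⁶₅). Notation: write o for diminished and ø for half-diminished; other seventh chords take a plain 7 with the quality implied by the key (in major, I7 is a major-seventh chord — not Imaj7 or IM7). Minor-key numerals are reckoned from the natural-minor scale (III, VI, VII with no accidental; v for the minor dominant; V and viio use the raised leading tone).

Stacked in thirds the chord is C#-E-G-Bb: a fully diminished seventh chord on C#.
In D minor, C# is the leading tone; the diatonic fully diminished seventh chord there is viio7.
With E in the bass the chord is in first inversion, so the figured bass is 65.

viio65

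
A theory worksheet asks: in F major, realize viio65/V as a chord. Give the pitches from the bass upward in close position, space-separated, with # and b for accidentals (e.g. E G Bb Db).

viio65/V is a secondary leading-tone chord. The target V is C in F major; the applied chord is rooted a semitone below, on B.
Building a fully diminished seventh chord on B gives B-D-F-Ab.
The figured bass 65 indicates first inversion, placing the third (D) in the bass: D-F-Ab-B.

D F Ab B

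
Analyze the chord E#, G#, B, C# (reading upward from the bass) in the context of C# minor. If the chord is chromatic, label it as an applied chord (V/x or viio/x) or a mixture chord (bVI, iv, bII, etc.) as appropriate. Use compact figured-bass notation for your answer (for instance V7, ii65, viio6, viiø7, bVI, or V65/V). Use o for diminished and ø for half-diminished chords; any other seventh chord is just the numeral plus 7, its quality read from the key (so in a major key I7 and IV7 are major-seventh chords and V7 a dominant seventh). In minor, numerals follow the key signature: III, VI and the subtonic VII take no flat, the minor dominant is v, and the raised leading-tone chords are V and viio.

V65/iv

Stacked in thirds the chord is C#-E#-G#-B: a dominant seventh chord on C#.
C# is not a diatonic chord root with this quality in C# minor, but it lies a perfect fifth above F# (iv), so the chord functions as an applied dominant of iv.
With E# in the bass the chord is in first inversion, so the figured bass is 65.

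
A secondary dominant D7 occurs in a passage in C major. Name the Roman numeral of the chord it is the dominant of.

The chord is a dominant seventh chord on D.
A dominant resolves down a perfect fifth: D → G. In C major, G is scale degree 5, i.e. V.

V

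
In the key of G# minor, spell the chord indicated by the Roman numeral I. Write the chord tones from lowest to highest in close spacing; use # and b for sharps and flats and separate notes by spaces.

Scale degree 1 in G# minor is G#; here the chord built on it is altered to a major triad. I is the major tonic (Picardy third), borrowed from the parallel major.
So the chord is G#-B#-D#, a major triad.

G# B# D#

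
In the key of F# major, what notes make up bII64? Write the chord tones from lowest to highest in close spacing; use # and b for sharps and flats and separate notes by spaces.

D G B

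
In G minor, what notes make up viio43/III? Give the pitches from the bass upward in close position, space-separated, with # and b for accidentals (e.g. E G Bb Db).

Eb Gb A C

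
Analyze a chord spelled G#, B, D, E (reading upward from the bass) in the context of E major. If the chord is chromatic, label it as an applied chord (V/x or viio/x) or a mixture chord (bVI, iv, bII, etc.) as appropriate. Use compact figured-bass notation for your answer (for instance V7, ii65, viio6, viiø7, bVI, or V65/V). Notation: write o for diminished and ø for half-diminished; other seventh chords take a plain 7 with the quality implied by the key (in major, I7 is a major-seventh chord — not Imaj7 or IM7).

Stacked in thirds the chord is E-G#-B-D: a dominant seventh chord on E.
E is not a diatonic chord root with this quality in E major, but it lies a perfect fifth above A (IV), so the chord functions as an applied dominant of IV.
With G# in the bass the chord is in first inversion, so the figured bass is 65.

V65/IV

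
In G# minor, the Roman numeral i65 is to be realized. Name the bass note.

B

i in G# minor has root G#; the chord is G#-B-D#-F#.
The figure 65 means first inversion — the third is in the bass.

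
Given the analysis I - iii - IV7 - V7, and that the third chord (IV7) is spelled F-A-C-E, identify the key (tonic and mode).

The anchor chord is a major seventh chord on F, labeled IV7.
If F is scale degree 4 and the mode makes that degree carry a major seventh chord, the tonic is C and the mode is major.

C major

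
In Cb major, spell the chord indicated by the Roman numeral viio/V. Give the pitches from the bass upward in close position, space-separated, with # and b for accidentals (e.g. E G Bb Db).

viio/V is a secondary leading-tone chord. The target V is Gb in Cb major; the applied chord is rooted a semitone below, on F.
Building a diminished triad on F gives F-Ab-Cb.

F Ab Cb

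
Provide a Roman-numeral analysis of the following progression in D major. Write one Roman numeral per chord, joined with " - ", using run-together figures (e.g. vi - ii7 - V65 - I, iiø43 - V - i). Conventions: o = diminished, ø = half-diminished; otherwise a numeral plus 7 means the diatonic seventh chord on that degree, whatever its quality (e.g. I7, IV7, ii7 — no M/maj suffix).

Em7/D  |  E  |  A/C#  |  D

ii42 - V/V - V6 - I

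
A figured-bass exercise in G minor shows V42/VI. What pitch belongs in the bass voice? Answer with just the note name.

The applied chord V42/VI is rooted on Bb: Bb-D-F-Ab.
The figure 42 means third inversion — the seventh is in the bass.

Ab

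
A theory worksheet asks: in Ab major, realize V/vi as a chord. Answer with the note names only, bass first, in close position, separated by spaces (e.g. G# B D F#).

C E G

The slash means an applied dominant: we want the dominant of vi. In Ab major, vi is F minor, and its dominant is built on C.
Building a major triad on C gives C-E-G.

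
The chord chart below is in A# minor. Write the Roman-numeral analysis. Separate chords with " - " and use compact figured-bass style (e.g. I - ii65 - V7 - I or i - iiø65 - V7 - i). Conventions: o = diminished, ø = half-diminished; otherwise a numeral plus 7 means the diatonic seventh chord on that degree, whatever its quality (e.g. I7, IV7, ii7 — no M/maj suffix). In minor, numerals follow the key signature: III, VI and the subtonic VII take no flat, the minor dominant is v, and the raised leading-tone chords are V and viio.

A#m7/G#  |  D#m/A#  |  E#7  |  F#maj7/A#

i42 - iv64 - V7 - VI65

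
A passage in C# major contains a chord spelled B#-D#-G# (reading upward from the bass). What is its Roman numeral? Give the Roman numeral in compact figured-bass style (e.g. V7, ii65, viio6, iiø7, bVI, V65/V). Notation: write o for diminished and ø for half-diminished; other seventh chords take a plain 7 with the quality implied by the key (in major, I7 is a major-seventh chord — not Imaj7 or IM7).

Stacked in thirds the chord is G#-B#-D#: a major triad on G#.
In C# major, G# is the dominant; the diatonic major triad there is V.
With B# in the bass the chord is in first inversion, so the figured bass is 6.

V6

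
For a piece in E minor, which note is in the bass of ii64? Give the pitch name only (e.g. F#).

ii in E minor has root F#; the chord is F#-A-C#.
The figure 64 means second inversion — the fifth is in the bass.

C#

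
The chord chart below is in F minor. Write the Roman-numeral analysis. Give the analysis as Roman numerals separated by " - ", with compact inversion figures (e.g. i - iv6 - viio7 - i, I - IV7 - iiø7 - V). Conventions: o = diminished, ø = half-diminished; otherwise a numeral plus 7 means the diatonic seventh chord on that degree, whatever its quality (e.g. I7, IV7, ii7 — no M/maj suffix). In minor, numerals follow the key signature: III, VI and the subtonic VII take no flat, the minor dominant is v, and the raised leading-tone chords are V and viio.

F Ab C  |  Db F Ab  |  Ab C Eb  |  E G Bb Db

F-Ab-C has root F, degree 1 in F minor, so i.
Db-F-Ab: root Db is the submediant; major triad there is VI.
Ab-C-Eb: root Ab is the mediant; major triad there is III.
E-G-Bb-Db: root E is the leading tone; fully diminished seventh chord there is viio7.

i - VI - III - viio7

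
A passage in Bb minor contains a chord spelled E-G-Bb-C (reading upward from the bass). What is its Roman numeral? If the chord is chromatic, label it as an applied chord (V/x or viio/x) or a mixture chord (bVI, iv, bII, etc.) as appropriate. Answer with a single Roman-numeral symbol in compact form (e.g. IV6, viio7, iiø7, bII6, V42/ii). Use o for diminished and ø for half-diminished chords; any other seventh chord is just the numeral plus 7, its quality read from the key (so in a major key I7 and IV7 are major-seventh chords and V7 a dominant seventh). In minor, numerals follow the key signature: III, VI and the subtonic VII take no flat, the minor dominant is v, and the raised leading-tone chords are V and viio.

Stacked in thirds the chord is C-E-G-Bb: a dominant seventh chord on C.
C is not a diatonic chord root with this quality in Bb minor, but it lies a perfect fifth above F (V), so the chord functions as an applied dominant of V.
With E in the bass the chord is in first inversion, so the figured bass is 65.

V65/V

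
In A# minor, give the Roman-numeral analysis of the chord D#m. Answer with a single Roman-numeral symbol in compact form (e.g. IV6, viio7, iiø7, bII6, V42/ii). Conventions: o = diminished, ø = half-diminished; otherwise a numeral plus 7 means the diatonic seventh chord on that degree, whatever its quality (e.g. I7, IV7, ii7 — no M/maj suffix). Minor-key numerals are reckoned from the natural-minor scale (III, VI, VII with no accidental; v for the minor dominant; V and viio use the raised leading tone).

The pitches D#-F#-A# form a minor triad rooted on D#.
D# is scale degree 4 in A# minor, and a minor triad on that degree is written iv.

iv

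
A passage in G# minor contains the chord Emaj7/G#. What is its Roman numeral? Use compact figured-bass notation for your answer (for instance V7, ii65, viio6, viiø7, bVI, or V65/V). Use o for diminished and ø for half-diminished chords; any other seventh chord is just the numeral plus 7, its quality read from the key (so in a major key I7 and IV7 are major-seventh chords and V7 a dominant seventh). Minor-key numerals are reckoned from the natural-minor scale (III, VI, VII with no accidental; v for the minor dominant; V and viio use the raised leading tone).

VI65

Stacked in thirds the chord is E-G#-B-D#: a major seventh chord on E.
E is scale degree 6 in G# minor, and a major seventh chord on that degree is written VI7.
With G# in the bass the chord is in first inversion, so the figured bass is 65.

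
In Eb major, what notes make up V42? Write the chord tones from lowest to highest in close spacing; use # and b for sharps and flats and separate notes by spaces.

Ab Bb D F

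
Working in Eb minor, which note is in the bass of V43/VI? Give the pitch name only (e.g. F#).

Db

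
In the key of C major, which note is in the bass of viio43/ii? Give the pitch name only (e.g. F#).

The applied chord viio43/ii is rooted on C#: C#-E-G-Bb.
The figure 43 means second inversion — the fifth is in the bass.

G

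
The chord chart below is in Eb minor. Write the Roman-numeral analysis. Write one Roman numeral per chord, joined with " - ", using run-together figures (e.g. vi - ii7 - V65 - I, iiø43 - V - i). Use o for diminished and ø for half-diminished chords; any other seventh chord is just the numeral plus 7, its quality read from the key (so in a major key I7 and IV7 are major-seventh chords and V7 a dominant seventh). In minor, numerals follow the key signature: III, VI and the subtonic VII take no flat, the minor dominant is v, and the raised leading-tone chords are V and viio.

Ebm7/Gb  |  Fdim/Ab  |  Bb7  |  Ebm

i65 - iio6 - V7 - i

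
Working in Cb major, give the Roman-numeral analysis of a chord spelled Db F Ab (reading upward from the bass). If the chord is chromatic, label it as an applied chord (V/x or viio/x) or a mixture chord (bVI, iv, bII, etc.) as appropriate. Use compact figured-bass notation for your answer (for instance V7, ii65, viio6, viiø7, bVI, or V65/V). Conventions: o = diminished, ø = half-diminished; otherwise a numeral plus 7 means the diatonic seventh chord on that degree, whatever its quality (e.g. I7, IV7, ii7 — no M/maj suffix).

V/V

Stacked in thirds the chord is Db-F-Ab: a major triad on Db.
Db is not a diatonic chord root with this quality in Cb major, but it lies a perfect fifth above Gb (V), so the chord functions as an applied dominant of V.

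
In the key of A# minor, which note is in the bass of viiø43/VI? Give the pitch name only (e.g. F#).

B

The applied chord viiø43/VI is rooted on E#: E#-G#-B-D#.
The figure 43 means second inversion — the fifth is in the bass.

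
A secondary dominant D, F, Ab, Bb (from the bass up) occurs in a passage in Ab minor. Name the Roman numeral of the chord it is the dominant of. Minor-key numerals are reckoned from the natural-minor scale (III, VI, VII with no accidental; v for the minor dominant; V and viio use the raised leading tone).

V

The chord is a dominant seventh chord on Bb.
A dominant resolves down a perfect fifth: Bb → Eb. In Ab minor, Eb is scale degree 5, i.e. V.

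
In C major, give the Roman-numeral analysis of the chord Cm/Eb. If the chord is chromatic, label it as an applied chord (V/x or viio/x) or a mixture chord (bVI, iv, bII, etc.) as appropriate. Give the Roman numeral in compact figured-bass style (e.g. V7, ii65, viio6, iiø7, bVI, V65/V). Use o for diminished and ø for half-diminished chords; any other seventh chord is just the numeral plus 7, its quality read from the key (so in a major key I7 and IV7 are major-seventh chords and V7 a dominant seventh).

i6

Stacked in thirds the chord is C-Eb-G: a minor triad on C.
C is the first degree of C major. This is the minor tonic, borrowed from the parallel minor.
With Eb in the bass the chord is in first inversion, so the figured bass is 6.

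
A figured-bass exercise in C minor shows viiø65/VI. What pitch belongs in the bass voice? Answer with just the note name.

Bb

The applied chord viiø65/VI is rooted on G: G-Bb-Db-F.
The figure 65 means first inversion — the third is in the bass.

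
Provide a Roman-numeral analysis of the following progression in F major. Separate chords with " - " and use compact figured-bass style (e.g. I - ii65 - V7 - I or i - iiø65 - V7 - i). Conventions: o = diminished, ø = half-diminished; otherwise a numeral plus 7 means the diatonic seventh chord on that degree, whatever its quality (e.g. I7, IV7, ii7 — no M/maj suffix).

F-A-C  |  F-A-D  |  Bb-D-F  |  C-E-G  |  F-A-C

I - vi6 - IV - V - I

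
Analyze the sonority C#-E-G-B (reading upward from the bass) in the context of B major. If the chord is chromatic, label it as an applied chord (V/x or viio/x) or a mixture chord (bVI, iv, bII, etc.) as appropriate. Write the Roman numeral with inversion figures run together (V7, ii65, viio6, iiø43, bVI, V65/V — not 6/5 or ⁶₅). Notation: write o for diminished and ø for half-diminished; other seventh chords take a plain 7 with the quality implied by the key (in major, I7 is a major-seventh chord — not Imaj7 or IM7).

Stacked in thirds the chord is C#-E-G-B: a half-diminished seventh chord on C#.
C# is the second degree of B major. This is the half-diminished supertonic seventh, borrowed from the parallel minor.

iiø7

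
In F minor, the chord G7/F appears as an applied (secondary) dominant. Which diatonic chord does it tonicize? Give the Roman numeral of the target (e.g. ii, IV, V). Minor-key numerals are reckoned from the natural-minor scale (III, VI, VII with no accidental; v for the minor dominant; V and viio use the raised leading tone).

The chord is a dominant seventh chord on G.
A dominant resolves down a perfect fifth: G → C. In F minor, C is scale degree 5, i.e. V.

V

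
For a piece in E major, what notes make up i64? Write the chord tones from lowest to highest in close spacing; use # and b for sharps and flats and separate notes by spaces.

B E G

Scale degree 1 in E major is E; here the chord built on it is altered to a minor triad. i64 is the minor tonic, borrowed from the parallel minor.
So the chord is E-G-B, a minor triad.
With the 64 figure the chord is in second inversion; from the bass B upward in close position it reads B-E-G.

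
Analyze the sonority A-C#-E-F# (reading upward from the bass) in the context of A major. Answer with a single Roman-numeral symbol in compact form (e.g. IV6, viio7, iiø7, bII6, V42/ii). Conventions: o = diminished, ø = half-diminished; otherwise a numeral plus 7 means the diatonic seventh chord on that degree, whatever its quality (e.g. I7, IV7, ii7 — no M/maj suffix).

vi65

Stacked in thirds the chord is F#-A-C#-E: a minor seventh chord on F#.
F# is scale degree 6 in A major, and a minor seventh chord on that degree is written vi7.
With A in the bass the chord is in first inversion, so the figured bass is 65.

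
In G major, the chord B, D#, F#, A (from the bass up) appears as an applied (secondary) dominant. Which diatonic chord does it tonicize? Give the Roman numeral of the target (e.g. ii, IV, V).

vi

The chord is a dominant seventh chord on B.
A dominant resolves down a perfect fifth: B → E. In G major, E is scale degree 6, i.e. vi.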